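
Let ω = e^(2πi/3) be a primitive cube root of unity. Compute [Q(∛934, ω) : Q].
[Q(∛934, ω) : Q] = 6

[Q(∛934):Q] = 3 (min poly x^3 - 934, irreducible since 934 is not a perfect cube). [Q(ω):Q] = 2 (min poly x^2 + x + 1). Since Q(∛934) ⊂ R and ω ∉ R, we have ω ∉ Q(∛934), so x^2 + x + 1 remains irreducible over Q(∛934) and [Q(∛934, ω) : Q(∛934)] = 2. By the tower law, [Q(∛934, ω) : Q] = 3 · 2 = 6. (In fact Q(∛934, ω) is the splitting field of x^3 - 934 over Q.)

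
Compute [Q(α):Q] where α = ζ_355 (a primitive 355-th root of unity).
[Q(α):Q] = 280

The minimal polynomial of ζ_355 over Q is the 355-th cyclotomic polynomial Φ_355(x), which is irreducible over Q and has degree φ(355) = 280. Hence [Q(α):Q] = φ(355) = 280.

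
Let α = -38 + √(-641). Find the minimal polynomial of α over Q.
m_α(x) = x^2 + 76x + 2085

From α + 38 = √(-641), squaring gives (α + 38)^2 = -641, i.e. α^2 + 76α + 1444 = -641, so α^2 + 76α + 2085 = 0. The discriminant of x^2 + 76x + 2085 is (76)^2 - 4·(2085) = 5776 - 8340 = -2564, and 4·(-641) is not a perfect square in Q since -641 is squarefree and ≠ 1. Hence x^2 + 76x + 2085 is irreducible over Q and is the minimal polynomial of α.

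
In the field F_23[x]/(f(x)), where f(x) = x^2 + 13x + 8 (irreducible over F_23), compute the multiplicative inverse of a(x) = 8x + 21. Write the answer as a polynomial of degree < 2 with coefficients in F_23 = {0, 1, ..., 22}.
a(x)^(-1) ≡ 16x + 5 (mod f(x))

Since f is irreducible over F_23, F_23[x]/(f) is a field and a(x) ≠ 0 has an inverse. Apply the extended Euclidean algorithm to f(x) and a(x) in F_23[x]: f(x) = (3x + 11)·a(x) + (7). The last nonzero remainder is the constant 7 = gcd(f, a) in F_23. Back-substituting through the division chain expresses 7 = s(x)·a(x) + t(x)·f(x) with s(x) ≡ 20x + 12 (mod f), so (20x + 12)·a(x) ≡ 7 (mod f). Multiplying by 7^(-1) ≡ 10 in F_23 gives a(x)^(-1) ≡ 10·(20x + 12) ≡ 16x + 5 (mod f). Check: (8x + 21)·(16x + 5) = 13x^2 + 8x + 13 ≡ 1 (mod x^2 + 13x + 8).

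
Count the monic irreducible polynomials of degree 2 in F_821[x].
There are 336610 monic irreducible polynomials of degree 2 over F_821

Each element of F_{821^2} that lies in no proper subfield is a root of exactly one monic irreducible of degree 2 over F_821, and each such polynomial has 2 distinct roots in F_{821^2}. By Möbius inversion the count is N_821(2) = (1/2) Σ_{d|2} μ(2/d) · 821^d = (1/2)(μ(2)·821^1 + μ(1)·821^2) = 673220/2 = 336610.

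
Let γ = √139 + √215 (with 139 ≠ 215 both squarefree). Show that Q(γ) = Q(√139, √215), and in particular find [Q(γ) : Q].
[Q(γ) : Q] = 4 (equivalently, Q(γ) = Q(√139, √215))

Obviously Q(γ) ⊆ Q(√139, √215), and [Q(√139, √215):Q] = 4 (since 139, 215 are distinct squarefree integers > 1 with 29885 not a perfect square). To show equality we compute the minimal polynomial of γ. From γ = √139 + √215: γ^2 = 139 + 2√(29885) + 215 = 354 + 2√(29885), so γ^2 - 354 = 2√(29885); squaring, (γ^2 - 354)^2 = 4·29885, i.e. γ^4 - 708γ^2 + 125316 - 119540 = 0, i.e. γ^4 - 708γ^2 + 5776 = 0. So γ is a root of x^4 - 708x^2 + 5776. This polynomial is irreducible over Q: it has no rational root (each ±√139 ± √215 is irrational), and any factorization into two quadratics over Q would force √(29885) ∈ Q (pairing opposite roots) or √139, √215 ∈ Q (other pairings), all impossible. Hence [Q(γ):Q] = 4 = [Q(√139, √215):Q], so Q(γ) = Q(√139, √215).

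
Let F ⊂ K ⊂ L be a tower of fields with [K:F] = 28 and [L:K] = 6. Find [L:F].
[L:F] = 168

The tower law says that for any tower of field extensions F ⊂ K ⊂ L with finite degrees, [L:F] = [L:K] · [K:F]. Here this gives [L:F] = 6 · 28 = 168.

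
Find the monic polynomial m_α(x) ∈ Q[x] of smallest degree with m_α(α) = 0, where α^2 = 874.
m_α(x) = x^2 - 874

α satisfies α^2 - 874 = 0, so x^2 - 874 annihilates α. Since d = 874 is squarefree and ≠ 1, it is not a perfect square in Q, so x^2 - 874 has no rational root and is therefore irreducible over Q (a degree-2 polynomial over a field is irreducible iff it has no root). Hence m_α(x) = x^2 - 874.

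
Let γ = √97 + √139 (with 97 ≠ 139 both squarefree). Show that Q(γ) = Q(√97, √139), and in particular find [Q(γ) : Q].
[Q(γ) : Q] = 4 (equivalently, Q(γ) = Q(√97, √139))

Obviously Q(γ) ⊆ Q(√97, √139), and [Q(√97, √139):Q] = 4 (since 97, 139 are distinct squarefree integers > 1 with 13483 not a perfect square). To show equality we compute the minimal polynomial of γ. From γ = √97 + √139: γ^2 = 97 + 2√(13483) + 139 = 236 + 2√(13483), so γ^2 - 236 = 2√(13483); squaring, (γ^2 - 236)^2 = 4·13483, i.e. γ^4 - 472γ^2 + 55696 - 53932 = 0, i.e. γ^4 - 472γ^2 + 1764 = 0. So γ is a root of x^4 - 472x^2 + 1764. This polynomial is irreducible over Q: it has no rational root (each ±√97 ± √139 is irrational), and any factorization into two quadratics over Q would force √(13483) ∈ Q (pairing opposite roots) or √97, √139 ∈ Q (other pairings), all impossible. Hence [Q(γ):Q] = 4 = [Q(√97, √139):Q], so Q(γ) = Q(√97, √139).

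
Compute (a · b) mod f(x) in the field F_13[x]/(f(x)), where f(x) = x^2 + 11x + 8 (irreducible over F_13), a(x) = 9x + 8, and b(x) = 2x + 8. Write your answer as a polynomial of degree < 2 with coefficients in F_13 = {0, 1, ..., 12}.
a · b ≡ 7x + 11 (mod f(x))

Multiply in F_13[x]: a(x)·b(x) = (9x + 8)·(2x + 8) = 5x^2 + 10x + 12. This has degree ≥ 2, so divide by f(x) over F_13: 5x^2 + 10x + 12 = (5)·(x^2 + 11x + 8) + (7x + 11). Hence a·b ≡ 7x + 11 (mod f). (F_13[x]/(f) is a field with 13^2 = 169 elements since f is irreducible of degree 2.)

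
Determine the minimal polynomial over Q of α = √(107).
m_α(x) = x^2 - 107

α satisfies α^2 - 107 = 0, so x^2 - 107 annihilates α. Since d = 107 is squarefree and ≠ 1, it is not a perfect square in Q, so x^2 - 107 has no rational root and is therefore irreducible over Q (a degree-2 polynomial over a field is irreducible iff it has no root). Hence m_α(x) = x^2 - 107.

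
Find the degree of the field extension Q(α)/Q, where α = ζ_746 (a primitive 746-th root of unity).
[Q(α):Q] = 372

The minimal polynomial of ζ_746 over Q is the 746-th cyclotomic polynomial Φ_746(x), which is irreducible over Q and has degree φ(746) = 372. Hence [Q(α):Q] = φ(746) = 372.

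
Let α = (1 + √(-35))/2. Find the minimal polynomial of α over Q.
m_α(x) = x^2 - x + 9

From 2α - 1 = √(-35), squaring gives (2α - 1)^2 = -35, i.e. 4α^2 - 4α + 1 = -35, so α^2 - α + (1 + 35)/4 = 0. Since -35 ≡ 1 (mod 4), (1 + 35)/4 = 9 ∈ Z. The polynomial x^2 - x + 9 has discriminant 1 - 4·(9) = -35, which is not a perfect square in Q (d = -35 is squarefree and ≠ 1), so x^2 - x + 9 is irreducible over Q. It is the minimal polynomial of α.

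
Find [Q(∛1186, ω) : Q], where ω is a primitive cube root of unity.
[Q(∛1186, ω) : Q] = 6

[Q(∛1186):Q] = 3 (min poly x^3 - 1186, irreducible since 1186 is not a perfect cube). [Q(ω):Q] = 2 (min poly x^2 + x + 1). Since Q(∛1186) ⊂ R and ω ∉ R, we have ω ∉ Q(∛1186), so x^2 + x + 1 remains irreducible over Q(∛1186) and [Q(∛1186, ω) : Q(∛1186)] = 2. By the tower law, [Q(∛1186, ω) : Q] = 3 · 2 = 6. (In fact Q(∛1186, ω) is the splitting field of x^3 - 1186 over Q.)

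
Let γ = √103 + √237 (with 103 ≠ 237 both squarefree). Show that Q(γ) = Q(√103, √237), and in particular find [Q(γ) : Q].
[Q(γ) : Q] = 4 (equivalently, Q(γ) = Q(√103, √237))

Obviously Q(γ) ⊆ Q(√103, √237), and [Q(√103, √237):Q] = 4 (since 103, 237 are distinct squarefree integers > 1 with 24411 not a perfect square). To show equality we compute the minimal polynomial of γ. From γ = √103 + √237: γ^2 = 103 + 2√(24411) + 237 = 340 + 2√(24411), so γ^2 - 340 = 2√(24411); squaring, (γ^2 - 340)^2 = 4·24411, i.e. γ^4 - 680γ^2 + 115600 - 97644 = 0, i.e. γ^4 - 680γ^2 + 17956 = 0. So γ is a root of x^4 - 680x^2 + 17956. This polynomial is irreducible over Q: it has no rational root (each ±√103 ± √237 is irrational), and any factorization into two quadratics over Q would force √(24411) ∈ Q (pairing opposite roots) or √103, √237 ∈ Q (other pairings), all impossible. Hence [Q(γ):Q] = 4 = [Q(√103, √237):Q], so Q(γ) = Q(√103, √237).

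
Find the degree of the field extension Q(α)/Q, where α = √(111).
[Q(α):Q] = 2

[Q(α):Q] equals the degree of the minimal polynomial of α. Here α^2 = 111 and x^2 - 111 is irreducible (d = 111 is squarefree, ≠ 1, hence not a square), so deg(m_α) = 2. Thus [Q(α):Q] = 2.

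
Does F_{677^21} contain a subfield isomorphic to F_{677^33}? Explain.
No: F_{677^33} is not a subfield of F_{677^21}

F_{p^m} embeds in F_{p^n} iff m | n. Here 33 ∤ 21 (since 21 = 0·33 + 21 with remainder 21 ≠ 0), so F_{677^33} is not a subfield of F_{677^21}. Equivalently: if it were, the tower law would give 33 = [F_{677^33}:F_677] dividing [F_{677^21}:F_677] = 21, contradiction.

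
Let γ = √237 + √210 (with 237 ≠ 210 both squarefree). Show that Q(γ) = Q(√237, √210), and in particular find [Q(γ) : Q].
[Q(γ) : Q] = 4 (equivalently, Q(γ) = Q(√237, √210))

Obviously Q(γ) ⊆ Q(√237, √210), and [Q(√237, √210):Q] = 4 (since 237, 210 are distinct squarefree integers > 1 with 49770 not a perfect square). To show equality we compute the minimal polynomial of γ. From γ = √237 + √210: γ^2 = 237 + 2√(49770) + 210 = 447 + 2√(49770), so γ^2 - 447 = 2√(49770); squaring, (γ^2 - 447)^2 = 4·49770, i.e. γ^4 - 894γ^2 + 199809 - 199080 = 0, i.e. γ^4 - 894γ^2 + 729 = 0. So γ is a root of x^4 - 894x^2 + 729. This polynomial is irreducible over Q: it has no rational root (each ±√237 ± √210 is irrational), and any factorization into two quadratics over Q would force √(49770) ∈ Q (pairing opposite roots) or √237, √210 ∈ Q (other pairings), all impossible. Hence [Q(γ):Q] = 4 = [Q(√237, √210):Q], so Q(γ) = Q(√237, √210).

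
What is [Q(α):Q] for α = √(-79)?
[Q(α):Q] = 2

[Q(α):Q] equals the degree of the minimal polynomial of α. Here α^2 = -79 and x^2 + 79 is irreducible (d = -79 is squarefree, ≠ 1, hence not a square), so deg(m_α) = 2. Thus [Q(α):Q] = 2.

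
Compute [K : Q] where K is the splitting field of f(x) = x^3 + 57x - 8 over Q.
[K : Q] = 6

By the rational root test, any rational root of the monic integer polynomial f(x) = x^3 + 57x - 8 must be an integer dividing the constant term -8, i.e. one of ±{1, 2, 4, 8}. Evaluating: f(1) = 50, f(-1) = -66, f(2) = 114, f(-2) = -130, f(4) = 284, f(-4) = -300, f(8) = 960, f(-8) = -976; none is 0, so f has no rational root and is therefore irreducible over Q (a cubic with no linear factor over a field is irreducible). For an irreducible cubic, the Galois group is A_3 or S_3 according as the discriminant disc(f) = -4a^3 - 27b^2 = -4·(57)^3 - 27·(-8)^2 = -742500 is or is not a square in Q. Here disc(f) = -742500 is not a perfect square in Q, so the Galois group of f over Q is not contained in A_3 and must be all of S_3. The splitting field has degree |S_3| = 6 over Q, so [K : Q] = 6.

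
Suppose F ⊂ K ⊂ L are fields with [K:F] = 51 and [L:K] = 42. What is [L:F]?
[L:F] = 2142

The tower law says that for any tower of field extensions F ⊂ K ⊂ L with finite degrees, [L:F] = [L:K] · [K:F]. Here this gives [L:F] = 42 · 51 = 2142.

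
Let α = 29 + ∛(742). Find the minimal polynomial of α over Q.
m_α(x) = x^3 - 87x^2 + 2523x - 25131

Set β = α - 29 = ∛(742), so β^3 = 742. Then (α - 29)^3 - 742 = 0, i.e. α is a root of g(x) = (x - 29)^3 - 742 = x^3 - 87x^2 + 2523x - 25131. Since g(x) = h(x - 29) where h(x) = x^3 - 742, and h is irreducible over Q (because 742 is not a perfect cube, so h has no rational root, and a monic cubic with no rational root is irreducible), g is also irreducible (irreducibility is preserved under the substitution x → x - 29). Hence m_α(x) = x^3 - 87x^2 + 2523x - 25131.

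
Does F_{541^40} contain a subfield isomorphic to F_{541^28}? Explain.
No: F_{541^28} is not a subfield of F_{541^40}

F_{p^m} embeds in F_{p^n} iff m | n. Here 28 ∤ 40 (since 40 = 1·28 + 12 with remainder 12 ≠ 0), so F_{541^28} is not a subfield of F_{541^40}. Equivalently: if it were, the tower law would give 28 = [F_{541^28}:F_541] dividing [F_{541^40}:F_541] = 40, contradiction.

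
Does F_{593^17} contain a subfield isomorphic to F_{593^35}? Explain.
No: F_{593^35} is not a subfield of F_{593^17}

F_{p^m} embeds in F_{p^n} iff m | n. Here 35 ∤ 17 (since 17 = 0·35 + 17 with remainder 17 ≠ 0), so F_{593^35} is not a subfield of F_{593^17}. Equivalently: if it were, the tower law would give 35 = [F_{593^35}:F_593] dividing [F_{593^17}:F_593] = 17, contradiction.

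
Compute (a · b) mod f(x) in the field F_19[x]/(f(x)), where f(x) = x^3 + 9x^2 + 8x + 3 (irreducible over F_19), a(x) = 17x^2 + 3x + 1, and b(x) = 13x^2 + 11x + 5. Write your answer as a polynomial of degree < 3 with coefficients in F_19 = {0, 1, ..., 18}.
a · b ≡ 18x^2 + 15x + 12 (mod f(x))

Multiply in F_19[x]: a(x)·b(x) = (17x^2 + 3x + 1)·(13x^2 + 11x + 5) = 12x^4 + 17x^3 + 17x^2 + 7x + 5. This has degree ≥ 3, so divide by f(x) over F_19: 12x^4 + 17x^3 + 17x^2 + 7x + 5 = (12x + 4)·(x^3 + 9x^2 + 8x + 3) + (18x^2 + 15x + 12). Hence a·b ≡ 18x^2 + 15x + 12 (mod f). (F_19[x]/(f) is a field with 19^3 = 6859 elements since f is irreducible of degree 3.)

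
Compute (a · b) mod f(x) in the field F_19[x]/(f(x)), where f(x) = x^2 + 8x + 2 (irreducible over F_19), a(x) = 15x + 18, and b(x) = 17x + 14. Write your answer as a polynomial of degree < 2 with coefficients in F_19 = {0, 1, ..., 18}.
a · b ≡ 15x + 8 (mod f(x))

Multiply in F_19[x]: a(x)·b(x) = (15x + 18)·(17x + 14) = 8x^2 + 3x + 5. This has degree ≥ 2, so divide by f(x) over F_19: 8x^2 + 3x + 5 = (8)·(x^2 + 8x + 2) + (15x + 8). Hence a·b ≡ 15x + 8 (mod f). (F_19[x]/(f) is a field with 19^2 = 361 elements since f is irreducible of degree 2.)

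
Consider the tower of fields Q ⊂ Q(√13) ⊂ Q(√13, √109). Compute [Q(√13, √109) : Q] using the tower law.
[Q(√13, √109) : Q] = 4

[Q(√13):Q] = 2 (min poly x^2 - 13, irreducible since 13 is squarefree > 1). For the top step, suppose √109 ∈ Q(√13), say √109 = c + d√13 with c, d ∈ Q. Squaring: 109 = c^2 + 13d^2 + 2cd√13. Since √13 ∉ Q this forces 2cd = 0. If d = 0 then √109 = c ∈ Q, contradicting 109 squarefree > 1. If c = 0 then 109 = 13d^2, so 13·109 = (13d)^2 is a perfect square in Q — but 13·109 = 1417 is not a perfect square (since 13 and 109 are distinct squarefree integers). Contradiction. Hence √109 ∉ Q(√13), so x^2 - 109 stays irreducible over Q(√13) and [Q(√13, √109) : Q(√13)] = 2. By the tower law, [Q(√13, √109) : Q] = 2 · 2 = 4.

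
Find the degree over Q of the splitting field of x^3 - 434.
[K : Q] = 6

The roots of x^3 - 434 are ∛434, ω∛434, ω^2∛434 where ω = e^(2πi/3) is a primitive cube root of unity, so K = Q(∛434, ω). Now [Q(∛434):Q] = 3 (since 434 is not a perfect cube, x^3 - 434 is irreducible) and [Q(ω):Q] = 2. Both 2 and 3 divide [K:Q], and [K:Q] ≤ 3·2 = 6, so [K:Q] = 6. (Equivalently: Q(∛434) ⊂ R but ω ∉ R, so [K : Q(∛434)] = 2.)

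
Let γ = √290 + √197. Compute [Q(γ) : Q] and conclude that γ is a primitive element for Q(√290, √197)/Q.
[Q(γ) : Q] = 4 (equivalently, Q(γ) = Q(√290, √197))

Obviously Q(γ) ⊆ Q(√290, √197), and [Q(√290, √197):Q] = 4 (since 290, 197 are distinct squarefree integers > 1 with 57130 not a perfect square). To show equality we compute the minimal polynomial of γ. From γ = √290 + √197: γ^2 = 290 + 2√(57130) + 197 = 487 + 2√(57130), so γ^2 - 487 = 2√(57130); squaring, (γ^2 - 487)^2 = 4·57130, i.e. γ^4 - 974γ^2 + 237169 - 228520 = 0, i.e. γ^4 - 974γ^2 + 8649 = 0. So γ is a root of x^4 - 974x^2 + 8649. This polynomial is irreducible over Q: it has no rational root (each ±√290 ± √197 is irrational), and any factorization into two quadratics over Q would force √(57130) ∈ Q (pairing opposite roots) or √290, √197 ∈ Q (other pairings), all impossible. Hence [Q(γ):Q] = 4 = [Q(√290, √197):Q], so Q(γ) = Q(√290, √197).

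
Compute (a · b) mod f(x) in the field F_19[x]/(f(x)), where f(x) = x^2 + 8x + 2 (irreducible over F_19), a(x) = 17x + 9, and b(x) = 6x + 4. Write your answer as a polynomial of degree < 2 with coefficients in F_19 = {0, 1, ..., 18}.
a · b ≡ 9x + 3 (mod f(x))

Multiply in F_19[x]: a(x)·b(x) = (17x + 9)·(6x + 4) = 7x^2 + 8x + 17. This has degree ≥ 2, so divide by f(x) over F_19: 7x^2 + 8x + 17 = (7)·(x^2 + 8x + 2) + (9x + 3). Hence a·b ≡ 9x + 3 (mod f). (F_19[x]/(f) is a field with 19^2 = 361 elements since f is irreducible of degree 2.)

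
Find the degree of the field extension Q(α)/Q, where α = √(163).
[Q(α):Q] = 2

[Q(α):Q] equals the degree of the minimal polynomial of α. Here α^2 = 163 and x^2 - 163 is irreducible (d = 163 is squarefree, ≠ 1, hence not a square), so deg(m_α) = 2. Thus [Q(α):Q] = 2.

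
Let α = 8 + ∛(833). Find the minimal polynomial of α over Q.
m_α(x) = x^3 - 24x^2 + 192x - 1345

Set β = α - 8 = ∛(833), so β^3 = 833. Then (α - 8)^3 - 833 = 0, i.e. α is a root of g(x) = (x - 8)^3 - 833 = x^3 - 24x^2 + 192x - 1345. Since g(x) = h(x - 8) where h(x) = x^3 - 833, and h is irreducible over Q (because 833 is not a perfect cube, so h has no rational root, and a monic cubic with no rational root is irreducible), g is also irreducible (irreducibility is preserved under the substitution x → x - 8). Hence m_α(x) = x^3 - 24x^2 + 192x - 1345.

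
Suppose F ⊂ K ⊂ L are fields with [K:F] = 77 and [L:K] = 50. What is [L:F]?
[L:F] = 3850

The tower law says that for any tower of field extensions F ⊂ K ⊂ L with finite degrees, [L:F] = [L:K] · [K:F]. Here this gives [L:F] = 50 · 77 = 3850.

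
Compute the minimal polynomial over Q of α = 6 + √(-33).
m_α(x) = x^2 - 12x + 69

From α - 6 = √(-33), squaring gives (α - 6)^2 = -33, i.e. α^2 - 12α + 36 = -33, so α^2 - 12α + 69 = 0. The discriminant of x^2 - 12x + 69 is (-12)^2 - 4·(69) = 144 - 276 = -132, and 4·(-33) is not a perfect square in Q since -33 is squarefree and ≠ 1. Hence x^2 - 12x + 69 is irreducible over Q and is the minimal polynomial of α.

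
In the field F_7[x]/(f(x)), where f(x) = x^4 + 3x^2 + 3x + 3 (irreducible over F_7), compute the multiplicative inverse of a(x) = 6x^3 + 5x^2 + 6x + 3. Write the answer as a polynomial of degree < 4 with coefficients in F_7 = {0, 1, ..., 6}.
a(x)^(-1) ≡ 3x^3 + x^2 + x + 1 (mod f(x))

Since f is irreducible over F_7, F_7[x]/(f) is a field and a(x) ≠ 0 has an inverse. Apply the extended Euclidean algorithm to f(x) and a(x) in F_7[x]: f(x) = (6x + 2)·a(x) + (6x^2 + x + 4);  a(x) = (x + 3)·(6x^2 + x + 4) + (6x + 5);  (6x^2 + x + 4) = (x + 4)·(6x + 5) + (5). The last nonzero remainder is the constant 5 = gcd(f, a) in F_7. Back-substituting through the division chain expresses 5 = s(x)·a(x) + t(x)·f(x) with s(x) ≡ x^3 + 5x^2 + 5x + 5 (mod f), so (x^3 + 5x^2 + 5x + 5)·a(x) ≡ 5 (mod f). Multiplying by 5^(-1) ≡ 3 in F_7 gives a(x)^(-1) ≡ 3·(x^3 + 5x^2 + 5x + 5) ≡ 3x^3 + x^2 + x + 1 (mod f). Check: (6x^3 + 5x^2 + 6x + 3)·(3x^3 + x^2 + x + 1) = 4x^6 + x^4 + 5x^3 + 2x + 3 ≡ 1 (mod x^4 + 3x^2 + 3x + 3).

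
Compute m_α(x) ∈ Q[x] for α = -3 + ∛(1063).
m_α(x) = x^3 + 9x^2 + 27x - 1036

Set β = α + 3 = ∛(1063), so β^3 = 1063. Then (α + 3)^3 - 1063 = 0, i.e. α is a root of g(x) = (x + 3)^3 - 1063 = x^3 + 9x^2 + 27x - 1036. Since g(x) = h(x + 3) where h(x) = x^3 - 1063, and h is irreducible over Q (because 1063 is not a perfect cube, so h has no rational root, and a monic cubic with no rational root is irreducible), g is also irreducible (irreducibility is preserved under the substitution x → x + 3). Hence m_α(x) = x^3 + 9x^2 + 27x - 1036.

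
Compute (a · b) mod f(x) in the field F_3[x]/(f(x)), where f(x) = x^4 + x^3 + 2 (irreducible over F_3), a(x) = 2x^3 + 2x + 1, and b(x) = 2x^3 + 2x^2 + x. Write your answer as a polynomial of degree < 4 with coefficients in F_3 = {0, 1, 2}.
a · b ≡ 2x^2 + x (mod f(x))

Multiply in F_3[x]: a(x)·b(x) = (2x^3 + 2x + 1)·(2x^3 + 2x^2 + x) = x^6 + x^5 + x^2 + x. This has degree ≥ 4, so divide by f(x) over F_3: x^6 + x^5 + x^2 + x = (x^2)·(x^4 + x^3 + 2) + (2x^2 + x). Hence a·b ≡ 2x^2 + x (mod f). (F_3[x]/(f) is a field with 3^4 = 81 elements since f is irreducible of degree 4.)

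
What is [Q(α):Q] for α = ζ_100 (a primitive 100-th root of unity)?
[Q(α):Q] = 40

The minimal polynomial of ζ_100 over Q is the 100-th cyclotomic polynomial Φ_100(x), which is irreducible over Q and has degree φ(100) = 40. Hence [Q(α):Q] = φ(100) = 40.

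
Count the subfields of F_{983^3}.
F_{983^3} has 2 subfields

The subfields of F_{p^n} are exactly the fields F_{p^d} for d | n (each is the fixed field of the unique index-d subgroup of Gal(F_{p^n}/F_p) ≅ Z/nZ). The divisors of n = 3 are {1, 3}, giving 2 subfields: F_{983^1}, F_{983^3}.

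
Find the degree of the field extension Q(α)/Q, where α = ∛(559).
[Q(α):Q] = 3

The minimal polynomial of α is x^3 - 559, irreducible over Q since 559 is not a perfect cube (so x^3 - 559 has no rational root). Hence [Q(α):Q] = deg(m_α) = 3.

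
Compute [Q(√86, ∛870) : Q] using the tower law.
[Q(√86, ∛870) : Q] = 6

Let L = Q(√86, ∛870). Since Q(√86) ⊂ L and [Q(√86):Q] = 2, the tower law gives 2 | [L:Q]. Likewise Q(∛870) ⊂ L with [Q(∛870):Q] = 3 (because 870 is not a perfect cube), so 3 | [L:Q]. As gcd(2,3) = 1, [L:Q] is divisible by 6. Conversely L is generated over Q by √86 and ∛870, so [L:Q] ≤ 2·3 = 6. Therefore [Q(√86, ∛870) : Q] = 6.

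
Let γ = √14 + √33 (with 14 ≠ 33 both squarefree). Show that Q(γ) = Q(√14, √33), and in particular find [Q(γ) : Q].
[Q(γ) : Q] = 4 (equivalently, Q(γ) = Q(√14, √33))

Obviously Q(γ) ⊆ Q(√14, √33), and [Q(√14, √33):Q] = 4 (since 14, 33 are distinct squarefree integers > 1 with 462 not a perfect square). To show equality we compute the minimal polynomial of γ. From γ = √14 + √33: γ^2 = 14 + 2√(462) + 33 = 47 + 2√(462), so γ^2 - 47 = 2√(462); squaring, (γ^2 - 47)^2 = 4·462, i.e. γ^4 - 94γ^2 + 2209 - 1848 = 0, i.e. γ^4 - 94γ^2 + 361 = 0. So γ is a root of x^4 - 94x^2 + 361. This polynomial is irreducible over Q: it has no rational root (each ±√14 ± √33 is irrational), and any factorization into two quadratics over Q would force √(462) ∈ Q (pairing opposite roots) or √14, √33 ∈ Q (other pairings), all impossible. Hence [Q(γ):Q] = 4 = [Q(√14, √33):Q], so Q(γ) = Q(√14, √33).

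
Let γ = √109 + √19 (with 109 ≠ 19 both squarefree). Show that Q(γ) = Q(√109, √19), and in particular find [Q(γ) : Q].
[Q(γ) : Q] = 4 (equivalently, Q(γ) = Q(√109, √19))

Obviously Q(γ) ⊆ Q(√109, √19), and [Q(√109, √19):Q] = 4 (since 109, 19 are distinct squarefree integers > 1 with 2071 not a perfect square). To show equality we compute the minimal polynomial of γ. From γ = √109 + √19: γ^2 = 109 + 2√(2071) + 19 = 128 + 2√(2071), so γ^2 - 128 = 2√(2071); squaring, (γ^2 - 128)^2 = 4·2071, i.e. γ^4 - 256γ^2 + 16384 - 8284 = 0, i.e. γ^4 - 256γ^2 + 8100 = 0. So γ is a root of x^4 - 256x^2 + 8100. This polynomial is irreducible over Q: it has no rational root (each ±√109 ± √19 is irrational), and any factorization into two quadratics over Q would force √(2071) ∈ Q (pairing opposite roots) or √109, √19 ∈ Q (other pairings), all impossible. Hence [Q(γ):Q] = 4 = [Q(√109, √19):Q], so Q(γ) = Q(√109, √19).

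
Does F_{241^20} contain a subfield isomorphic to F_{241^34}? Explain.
No: F_{241^34} is not a subfield of F_{241^20}

F_{p^m} embeds in F_{p^n} iff m | n. Here 34 ∤ 20 (since 20 = 0·34 + 20 with remainder 20 ≠ 0), so F_{241^34} is not a subfield of F_{241^20}. Equivalently: if it were, the tower law would give 34 = [F_{241^34}:F_241] dividing [F_{241^20}:F_241] = 20, contradiction.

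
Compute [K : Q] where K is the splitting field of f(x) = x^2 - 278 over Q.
[K : Q] = 2

f(x) = x^2 - 278 factors as (x - √278)(x + √278). The splitting field is K = Q(√278). Since 278 is squarefree and > 1, it is not a perfect square, so x^2 - 278 is irreducible over Q and [Q(√278) : Q] = 2. Hence [K : Q] = 2.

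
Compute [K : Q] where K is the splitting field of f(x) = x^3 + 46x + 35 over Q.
[K : Q] = 6

By the rational root test, any rational root of the monic integer polynomial f(x) = x^3 + 46x + 35 must be an integer dividing the constant term 35, i.e. one of ±{1, 5, 7, 35}. Evaluating: f(1) = 82, f(-1) = -12, f(5) = 390, f(-5) = -320, f(7) = 700, f(-7) = -630, f(35) = 44520, f(-35) = -44450; none is 0, so f has no rational root and is therefore irreducible over Q (a cubic with no linear factor over a field is irreducible). For an irreducible cubic, the Galois group is A_3 or S_3 according as the discriminant disc(f) = -4a^3 - 27b^2 = -4·(46)^3 - 27·(35)^2 = -422419 is or is not a square in Q. Here disc(f) = -422419 is not a perfect square in Q, so the Galois group of f over Q is not contained in A_3 and must be all of S_3. The splitting field has degree |S_3| = 6 over Q, so [K : Q] = 6.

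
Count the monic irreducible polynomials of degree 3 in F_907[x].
There are 248713912 monic irreducible polynomials of degree 3 over F_907

Each element of F_{907^3} that lies in no proper subfield is a root of exactly one monic irreducible of degree 3 over F_907, and each such polynomial has 3 distinct roots in F_{907^3}. By Möbius inversion the count is N_907(3) = (1/3) Σ_{d|3} μ(3/d) · 907^d = (1/3)(μ(3)·907^1 + μ(1)·907^3) = 746141736/3 = 248713912.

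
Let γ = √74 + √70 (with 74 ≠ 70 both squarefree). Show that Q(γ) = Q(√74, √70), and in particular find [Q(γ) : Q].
[Q(γ) : Q] = 4 (equivalently, Q(γ) = Q(√74, √70))

Obviously Q(γ) ⊆ Q(√74, √70), and [Q(√74, √70):Q] = 4 (since 74, 70 are distinct squarefree integers > 1 with 5180 not a perfect square). To show equality we compute the minimal polynomial of γ. From γ = √74 + √70: γ^2 = 74 + 2√(5180) + 70 = 144 + 2√(5180), so γ^2 - 144 = 2√(5180); squaring, (γ^2 - 144)^2 = 4·5180, i.e. γ^4 - 288γ^2 + 20736 - 20720 = 0, i.e. γ^4 - 288γ^2 + 16 = 0. So γ is a root of x^4 - 288x^2 + 16. This polynomial is irreducible over Q: it has no rational root (each ±√74 ± √70 is irrational), and any factorization into two quadratics over Q would force √(5180) ∈ Q (pairing opposite roots) or √74, √70 ∈ Q (other pairings), all impossible. Hence [Q(γ):Q] = 4 = [Q(√74, √70):Q], so Q(γ) = Q(√74, √70).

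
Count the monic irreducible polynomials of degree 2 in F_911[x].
There are 414505 monic irreducible polynomials of degree 2 over F_911

Each element of F_{911^2} that lies in no proper subfield is a root of exactly one monic irreducible of degree 2 over F_911, and each such polynomial has 2 distinct roots in F_{911^2}. By Möbius inversion the count is N_911(2) = (1/2) Σ_{d|2} μ(2/d) · 911^d = (1/2)(μ(2)·911^1 + μ(1)·911^2) = 829010/2 = 414505.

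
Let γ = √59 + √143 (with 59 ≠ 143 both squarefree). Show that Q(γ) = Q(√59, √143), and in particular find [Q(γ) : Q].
[Q(γ) : Q] = 4 (equivalently, Q(γ) = Q(√59, √143))

Obviously Q(γ) ⊆ Q(√59, √143), and [Q(√59, √143):Q] = 4 (since 59, 143 are distinct squarefree integers > 1 with 8437 not a perfect square). To show equality we compute the minimal polynomial of γ. From γ = √59 + √143: γ^2 = 59 + 2√(8437) + 143 = 202 + 2√(8437), so γ^2 - 202 = 2√(8437); squaring, (γ^2 - 202)^2 = 4·8437, i.e. γ^4 - 404γ^2 + 40804 - 33748 = 0, i.e. γ^4 - 404γ^2 + 7056 = 0. So γ is a root of x^4 - 404x^2 + 7056. This polynomial is irreducible over Q: it has no rational root (each ±√59 ± √143 is irrational), and any factorization into two quadratics over Q would force √(8437) ∈ Q (pairing opposite roots) or √59, √143 ∈ Q (other pairings), all impossible. Hence [Q(γ):Q] = 4 = [Q(√59, √143):Q], so Q(γ) = Q(√59, √143).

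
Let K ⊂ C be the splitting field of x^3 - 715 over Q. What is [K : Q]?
[K : Q] = 6

The roots of x^3 - 715 are ∛715, ω∛715, ω^2∛715 where ω = e^(2πi/3) is a primitive cube root of unity, so K = Q(∛715, ω). Now [Q(∛715):Q] = 3 (since 715 is not a perfect cube, x^3 - 715 is irreducible) and [Q(ω):Q] = 2. Both 2 and 3 divide [K:Q], and [K:Q] ≤ 3·2 = 6, so [K:Q] = 6. (Equivalently: Q(∛715) ⊂ R but ω ∉ R, so [K : Q(∛715)] = 2.)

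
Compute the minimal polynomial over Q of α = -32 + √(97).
m_α(x) = x^2 + 64x + 927

From α + 32 = √(97), squaring gives (α + 32)^2 = 97, i.e. α^2 + 64α + 1024 = 97, so α^2 + 64α + 927 = 0. The discriminant of x^2 + 64x + 927 is (64)^2 - 4·(927) = 4096 - 3708 = 388, and 4·(97) is not a perfect square in Q since 97 is squarefree and ≠ 1. Hence x^2 + 64x + 927 is irreducible over Q and is the minimal polynomial of α.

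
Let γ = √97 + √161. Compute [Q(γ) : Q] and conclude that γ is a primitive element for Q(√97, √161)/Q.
[Q(γ) : Q] = 4 (equivalently, Q(γ) = Q(√97, √161))

Obviously Q(γ) ⊆ Q(√97, √161), and [Q(√97, √161):Q] = 4 (since 97, 161 are distinct squarefree integers > 1 with 15617 not a perfect square). To show equality we compute the minimal polynomial of γ. From γ = √97 + √161: γ^2 = 97 + 2√(15617) + 161 = 258 + 2√(15617), so γ^2 - 258 = 2√(15617); squaring, (γ^2 - 258)^2 = 4·15617, i.e. γ^4 - 516γ^2 + 66564 - 62468 = 0, i.e. γ^4 - 516γ^2 + 4096 = 0. So γ is a root of x^4 - 516x^2 + 4096. This polynomial is irreducible over Q: it has no rational root (each ±√97 ± √161 is irrational), and any factorization into two quadratics over Q would force √(15617) ∈ Q (pairing opposite roots) or √97, √161 ∈ Q (other pairings), all impossible. Hence [Q(γ):Q] = 4 = [Q(√97, √161):Q], so Q(γ) = Q(√97, √161).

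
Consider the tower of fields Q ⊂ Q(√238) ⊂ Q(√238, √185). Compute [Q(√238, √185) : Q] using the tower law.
[Q(√238, √185) : Q] = 4

[Q(√238):Q] = 2 (min poly x^2 - 238, irreducible since 238 is squarefree > 1). For the top step, suppose √185 ∈ Q(√238), say √185 = c + d√238 with c, d ∈ Q. Squaring: 185 = c^2 + 238d^2 + 2cd√238. Since √238 ∉ Q this forces 2cd = 0. If d = 0 then √185 = c ∈ Q, contradicting 185 squarefree > 1. If c = 0 then 185 = 238d^2, so 238·185 = (238d)^2 is a perfect square in Q — but 238·185 = 44030 is not a perfect square (since 238 and 185 are distinct squarefree integers). Contradiction. Hence √185 ∉ Q(√238), so x^2 - 185 stays irreducible over Q(√238) and [Q(√238, √185) : Q(√238)] = 2. By the tower law, [Q(√238, √185) : Q] = 2 · 2 = 4.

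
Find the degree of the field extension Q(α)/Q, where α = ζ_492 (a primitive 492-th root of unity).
[Q(α):Q] = 160

The minimal polynomial of ζ_492 over Q is the 492-th cyclotomic polynomial Φ_492(x), which is irreducible over Q and has degree φ(492) = 160. Hence [Q(α):Q] = φ(492) = 160.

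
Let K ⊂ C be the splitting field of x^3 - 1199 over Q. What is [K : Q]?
[K : Q] = 6

The roots of x^3 - 1199 are ∛1199, ω∛1199, ω^2∛1199 where ω = e^(2πi/3) is a primitive cube root of unity, so K = Q(∛1199, ω). Now [Q(∛1199):Q] = 3 (since 1199 is not a perfect cube, x^3 - 1199 is irreducible) and [Q(ω):Q] = 2. Both 2 and 3 divide [K:Q], and [K:Q] ≤ 3·2 = 6, so [K:Q] = 6. (Equivalently: Q(∛1199) ⊂ R but ω ∉ R, so [K : Q(∛1199)] = 2.)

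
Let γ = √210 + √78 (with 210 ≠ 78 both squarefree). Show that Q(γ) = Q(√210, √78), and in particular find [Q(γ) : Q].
[Q(γ) : Q] = 4 (equivalently, Q(γ) = Q(√210, √78))

Obviously Q(γ) ⊆ Q(√210, √78), and [Q(√210, √78):Q] = 4 (since 210, 78 are distinct squarefree integers > 1 with 16380 not a perfect square). To show equality we compute the minimal polynomial of γ. From γ = √210 + √78: γ^2 = 210 + 2√(16380) + 78 = 288 + 2√(16380), so γ^2 - 288 = 2√(16380); squaring, (γ^2 - 288)^2 = 4·16380, i.e. γ^4 - 576γ^2 + 82944 - 65520 = 0, i.e. γ^4 - 576γ^2 + 17424 = 0. So γ is a root of x^4 - 576x^2 + 17424. This polynomial is irreducible over Q: it has no rational root (each ±√210 ± √78 is irrational), and any factorization into two quadratics over Q would force √(16380) ∈ Q (pairing opposite roots) or √210, √78 ∈ Q (other pairings), all impossible. Hence [Q(γ):Q] = 4 = [Q(√210, √78):Q], so Q(γ) = Q(√210, √78).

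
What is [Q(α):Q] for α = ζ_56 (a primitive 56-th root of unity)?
[Q(α):Q] = 24

The minimal polynomial of ζ_56 over Q is the 56-th cyclotomic polynomial Φ_56(x), which is irreducible over Q and has degree φ(56) = 24. Hence [Q(α):Q] = φ(56) = 24.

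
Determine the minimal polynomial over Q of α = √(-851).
m_α(x) = x^2 + 851

α satisfies α^2 + 851 = 0, so x^2 + 851 annihilates α. Since d = -851 is squarefree and ≠ 1, it is not a perfect square in Q, so x^2 + 851 has no rational root and is therefore irreducible over Q (a degree-2 polynomial over a field is irreducible iff it has no root). Hence m_α(x) = x^2 + 851.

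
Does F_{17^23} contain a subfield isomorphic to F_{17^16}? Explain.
No: F_{17^16} is not a subfield of F_{17^23}

F_{p^m} embeds in F_{p^n} iff m | n. Here 16 ∤ 23 (since 23 = 1·16 + 7 with remainder 7 ≠ 0), so F_{17^16} is not a subfield of F_{17^23}. Equivalently: if it were, the tower law would give 16 = [F_{17^16}:F_17] dividing [F_{17^23}:F_17] = 23, contradiction.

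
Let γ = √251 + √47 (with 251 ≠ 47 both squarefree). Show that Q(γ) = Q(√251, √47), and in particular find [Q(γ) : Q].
[Q(γ) : Q] = 4 (equivalently, Q(γ) = Q(√251, √47))

Obviously Q(γ) ⊆ Q(√251, √47), and [Q(√251, √47):Q] = 4 (since 251, 47 are distinct squarefree integers > 1 with 11797 not a perfect square). To show equality we compute the minimal polynomial of γ. From γ = √251 + √47: γ^2 = 251 + 2√(11797) + 47 = 298 + 2√(11797), so γ^2 - 298 = 2√(11797); squaring, (γ^2 - 298)^2 = 4·11797, i.e. γ^4 - 596γ^2 + 88804 - 47188 = 0, i.e. γ^4 - 596γ^2 + 41616 = 0. So γ is a root of x^4 - 596x^2 + 41616. This polynomial is irreducible over Q: it has no rational root (each ±√251 ± √47 is irrational), and any factorization into two quadratics over Q would force √(11797) ∈ Q (pairing opposite roots) or √251, √47 ∈ Q (other pairings), all impossible. Hence [Q(γ):Q] = 4 = [Q(√251, √47):Q], so Q(γ) = Q(√251, √47).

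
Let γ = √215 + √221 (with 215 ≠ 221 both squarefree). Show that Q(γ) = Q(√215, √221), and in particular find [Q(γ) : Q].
[Q(γ) : Q] = 4 (equivalently, Q(γ) = Q(√215, √221))

Obviously Q(γ) ⊆ Q(√215, √221), and [Q(√215, √221):Q] = 4 (since 215, 221 are distinct squarefree integers > 1 with 47515 not a perfect square). To show equality we compute the minimal polynomial of γ. From γ = √215 + √221: γ^2 = 215 + 2√(47515) + 221 = 436 + 2√(47515), so γ^2 - 436 = 2√(47515); squaring, (γ^2 - 436)^2 = 4·47515, i.e. γ^4 - 872γ^2 + 190096 - 190060 = 0, i.e. γ^4 - 872γ^2 + 36 = 0. So γ is a root of x^4 - 872x^2 + 36. This polynomial is irreducible over Q: it has no rational root (each ±√215 ± √221 is irrational), and any factorization into two quadratics over Q would force √(47515) ∈ Q (pairing opposite roots) or √215, √221 ∈ Q (other pairings), all impossible. Hence [Q(γ):Q] = 4 = [Q(√215, √221):Q], so Q(γ) = Q(√215, √221).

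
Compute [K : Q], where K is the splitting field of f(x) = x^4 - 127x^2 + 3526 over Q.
[K : Q] = 4

Solving the quadratic in x^2: x^2 = (127 ± √(127^2 - 4·3526))/2 = (127 ± √2025)/2 = (127 ± 45)/2, giving x^2 = 86 or x^2 = 41. So f(x) = (x^2 - 86)(x^2 - 41) and the roots of f are ±√86, ±√41. Hence the splitting field is K = Q(√86, √41). Since 86 and 41 are distinct squarefree integers > 1, their product 3526 is not a perfect square, so √41 ∉ Q(√86). By the tower law [K:Q] = [Q(√86,√41):Q(√86)] · [Q(√86):Q] = 2 · 2 = 4.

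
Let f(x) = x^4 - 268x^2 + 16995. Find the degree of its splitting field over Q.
[K : Q] = 4

Solving the quadratic in x^2: x^2 = (268 ± √(268^2 - 4·16995))/2 = (268 ± √3844)/2 = (268 ± 62)/2, giving x^2 = 103 or x^2 = 165. So f(x) = (x^2 - 103)(x^2 - 165) and the roots of f are ±√103, ±√165. Hence the splitting field is K = Q(√103, √165). Since 103 and 165 are distinct squarefree integers > 1, their product 16995 is not a perfect square, so √165 ∉ Q(√103). By the tower law [K:Q] = [Q(√103,√165):Q(√103)] · [Q(√103):Q] = 2 · 2 = 4.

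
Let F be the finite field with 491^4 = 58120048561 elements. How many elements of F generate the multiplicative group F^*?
There are φ(58120048560) = 12857671680 primitive elements

F_q^* is cyclic of order q - 1 = 58120048560. A cyclic group of order m has exactly φ(m) generators. Here m = 58120048560 = 2^4 · 3 · 5 · 7^2 · 41 · 149 · 809, so the number of primitive elements is φ(58120048560) = 12857671680.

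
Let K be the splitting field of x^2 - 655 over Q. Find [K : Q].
[K : Q] = 2

f(x) = x^2 - 655 factors as (x - √655)(x + √655). The splitting field is K = Q(√655). Since 655 is squarefree and > 1, it is not a perfect square, so x^2 - 655 is irreducible over Q and [Q(√655) : Q] = 2. Hence [K : Q] = 2.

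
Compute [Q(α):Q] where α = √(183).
[Q(α):Q] = 2

[Q(α):Q] equals the degree of the minimal polynomial of α. Here α^2 = 183 and x^2 - 183 is irreducible (d = 183 is squarefree, ≠ 1, hence not a square), so deg(m_α) = 2. Thus [Q(α):Q] = 2.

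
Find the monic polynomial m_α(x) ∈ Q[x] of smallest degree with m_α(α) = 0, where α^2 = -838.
m_α(x) = x^2 + 838

α satisfies α^2 + 838 = 0, so x^2 + 838 annihilates α. Since d = -838 is squarefree and ≠ 1, it is not a perfect square in Q, so x^2 + 838 has no rational root and is therefore irreducible over Q (a degree-2 polynomial over a field is irreducible iff it has no root). Hence m_α(x) = x^2 + 838.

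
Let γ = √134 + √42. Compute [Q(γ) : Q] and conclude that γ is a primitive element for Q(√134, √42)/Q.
[Q(γ) : Q] = 4 (equivalently, Q(γ) = Q(√134, √42))

Obviously Q(γ) ⊆ Q(√134, √42), and [Q(√134, √42):Q] = 4 (since 134, 42 are distinct squarefree integers > 1 with 5628 not a perfect square). To show equality we compute the minimal polynomial of γ. From γ = √134 + √42: γ^2 = 134 + 2√(5628) + 42 = 176 + 2√(5628), so γ^2 - 176 = 2√(5628); squaring, (γ^2 - 176)^2 = 4·5628, i.e. γ^4 - 352γ^2 + 30976 - 22512 = 0, i.e. γ^4 - 352γ^2 + 8464 = 0. So γ is a root of x^4 - 352x^2 + 8464. This polynomial is irreducible over Q: it has no rational root (each ±√134 ± √42 is irrational), and any factorization into two quadratics over Q would force √(5628) ∈ Q (pairing opposite roots) or √134, √42 ∈ Q (other pairings), all impossible. Hence [Q(γ):Q] = 4 = [Q(√134, √42):Q], so Q(γ) = Q(√134, √42).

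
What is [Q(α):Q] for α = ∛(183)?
[Q(α):Q] = 3

The minimal polynomial of α is x^3 - 183, irreducible over Q since 183 is not a perfect cube (so x^3 - 183 has no rational root). Hence [Q(α):Q] = deg(m_α) = 3.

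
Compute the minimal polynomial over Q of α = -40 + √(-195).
m_α(x) = x^2 + 80x + 1795

From α + 40 = √(-195), squaring gives (α + 40)^2 = -195, i.e. α^2 + 80α + 1600 = -195, so α^2 + 80α + 1795 = 0. The discriminant of x^2 + 80x + 1795 is (80)^2 - 4·(1795) = 6400 - 7180 = -780, and 4·(-195) is not a perfect square in Q since -195 is squarefree and ≠ 1. Hence x^2 + 80x + 1795 is irreducible over Q and is the minimal polynomial of α.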